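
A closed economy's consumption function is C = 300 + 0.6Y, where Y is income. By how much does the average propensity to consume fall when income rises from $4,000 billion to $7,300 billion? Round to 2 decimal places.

ΔAPC = 0.03

At Y = 4000: C = 300 + 0.6(4000) = 2700, APC = 2700/4000 = 0.675
At Y = 7300: C = 4680, APC = 4680/7300 = 0.641
Fall in APC = 0.675 − 0.641 = 0.034 ≈ 0.03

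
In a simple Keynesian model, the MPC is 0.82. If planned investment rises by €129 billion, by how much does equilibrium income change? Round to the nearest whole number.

The multiplier is 1/(1 − MPC) = 1/0.18.
ΔY = 129/0.18 = 716.67 ≈ 717

ΔY ≈ 717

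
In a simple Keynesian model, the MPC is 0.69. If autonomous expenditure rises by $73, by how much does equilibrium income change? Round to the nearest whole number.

The multiplier is 1/(1 − MPC) = 1/0.31.
ΔY = 73/0.31 = 235.48 ≈ 235

ΔY ≈ 235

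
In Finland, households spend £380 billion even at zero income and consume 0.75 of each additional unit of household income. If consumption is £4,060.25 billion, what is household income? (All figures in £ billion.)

Y = 4907

380 + 0.75Y = 4060.25
0.75Y = 3680.25, so Y = 3680.25/0.75 = 4907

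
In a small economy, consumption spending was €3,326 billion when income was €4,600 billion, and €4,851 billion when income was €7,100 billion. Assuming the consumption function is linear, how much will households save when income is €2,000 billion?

S = 260

MPC = (4851 − 3326)/(7100 − 4600) = 1525/2500 = 0.61
a = 3326 − 0.61(4600) = 3326 − 2806 = 520
C = 520 + 0.61(2000) = 1740
S = 2000 − 1740 = 260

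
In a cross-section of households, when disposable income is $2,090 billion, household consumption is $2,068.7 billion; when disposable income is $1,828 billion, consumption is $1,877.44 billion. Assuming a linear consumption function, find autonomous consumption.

a = 543

MPC = ΔC/ΔY = (2068.7 − 1877.44)/(2090 − 1828) = 191.26/262 = 0.73
a = C − MPC·Y = 1877.44 − 0.73(1828) = 1877.44 − 1334.44 = 543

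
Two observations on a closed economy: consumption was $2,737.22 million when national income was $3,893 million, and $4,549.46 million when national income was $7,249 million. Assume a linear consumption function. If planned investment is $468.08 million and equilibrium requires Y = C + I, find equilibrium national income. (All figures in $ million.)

MPC = (4549.46 − 2737.22)/(7249 − 3893) = 1812.24/3356 = 0.54
a = 2737.22 − 0.54(3893) = 635
Equilibrium: Y = 635 + 0.54Y + 468.08
0.46Y = 1103.08, so Y = 1103.08/0.46 = 2398

Y = 2398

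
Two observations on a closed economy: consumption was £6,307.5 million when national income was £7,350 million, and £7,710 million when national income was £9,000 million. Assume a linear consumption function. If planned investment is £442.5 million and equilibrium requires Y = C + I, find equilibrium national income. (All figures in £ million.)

Y = 3350

MPC = (7710 − 6307.5)/(9000 − 7350) = 1402.5/1650 = 0.85
a = 6307.5 − 0.85(7350) = 60
Equilibrium: Y = 60 + 0.85Y + 442.5
0.15Y = 502.5, so Y = 502.5/0.15 = 3350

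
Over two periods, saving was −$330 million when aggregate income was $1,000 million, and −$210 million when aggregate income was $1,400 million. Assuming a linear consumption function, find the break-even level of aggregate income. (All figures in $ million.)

MPS = ΔS/ΔY = (-210 − (-330))/(1400 − 1000) = 120/400 = 0.3
MPC = 1 − MPS = 0.7
From S(1000) = -330: −a + 0.3(1000) = -330, so a = 300 − (-330) = 630
Break-even (S = 0): Y = a/MPS = 630/0.3 = 2100

Y = 2100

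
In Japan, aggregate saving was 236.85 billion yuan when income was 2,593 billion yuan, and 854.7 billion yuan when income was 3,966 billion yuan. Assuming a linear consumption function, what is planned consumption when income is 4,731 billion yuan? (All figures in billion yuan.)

MPS = ΔS/ΔY = (854.7 − 236.85)/(3966 − 2593) = 617.85/1373 = 0.45
MPC = 1 − MPS = 0.55
Autonomous saving = 236.85 − 0.45(2593) = -930, so a = 930
C = 930 + 0.55(4731) = 930 + 2602.05 = 3532.05

C = 3532.05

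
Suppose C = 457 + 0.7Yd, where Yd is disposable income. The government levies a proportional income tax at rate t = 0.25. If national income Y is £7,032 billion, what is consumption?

Yd = (1 − 0.25)(7032) = 0.75(7032) = 5274
C = 457 + 0.7(5274) = 457 + 3691.8 = 4148.8

C = 4148.8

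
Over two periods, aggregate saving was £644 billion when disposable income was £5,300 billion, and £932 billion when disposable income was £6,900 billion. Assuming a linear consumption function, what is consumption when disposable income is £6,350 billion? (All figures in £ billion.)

C = 5517

MPS = ΔS/ΔY = (932 − 644)/(6900 − 5300) = 288/1600 = 0.18
MPC = 1 − MPS = 0.82
Autonomous saving = 644 − 0.18(5300) = -310, so a = 310
C = 310 + 0.82(6350) = 310 + 5207 = 5517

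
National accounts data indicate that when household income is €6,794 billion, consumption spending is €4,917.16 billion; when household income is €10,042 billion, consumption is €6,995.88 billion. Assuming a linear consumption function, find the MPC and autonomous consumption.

MPC = ΔC/ΔY = (6995.88 − 4917.16)/(10042 − 6794) = 2078.72/3248 = 0.64
a = C − MPC·Y = 4917.16 − 0.64(6794) = 4917.16 − 4348.16 = 569

MPC = 0.64; a = 569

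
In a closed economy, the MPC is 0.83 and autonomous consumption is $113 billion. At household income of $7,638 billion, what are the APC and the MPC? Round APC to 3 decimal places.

APC = 0.845; MPC = 0.83

MPC = 0.83 (the slope of the consumption function)
C = 113 + 0.83(7638) = 6452.54, so APC = 6452.54/7638 = 0.845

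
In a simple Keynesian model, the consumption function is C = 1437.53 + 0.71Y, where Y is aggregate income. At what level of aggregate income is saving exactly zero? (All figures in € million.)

Y = 4957

At break-even, C = Y: 1437.53 + 0.71Y = Y
0.29Y = 1437.53, so Y = 1437.53/0.29 = 4957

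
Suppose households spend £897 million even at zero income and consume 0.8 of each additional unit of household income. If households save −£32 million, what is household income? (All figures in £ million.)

Y = 4325

S = Y − C = -897 + 0.2Y
-897 + 0.2Y = -32, so 0.2Y = 865 and Y = 4325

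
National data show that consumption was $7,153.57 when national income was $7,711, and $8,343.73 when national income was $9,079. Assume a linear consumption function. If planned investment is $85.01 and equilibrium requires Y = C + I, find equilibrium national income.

Y = 4077

MPC = (8343.73 − 7153.57)/(9079 − 7711) = 1190.16/1368 = 0.87
a = 7153.57 − 0.87(7711) = 445
Equilibrium: Y = 445 + 0.87Y + 85.01
0.13Y = 530.01, so Y = 530.01/0.13 = 4077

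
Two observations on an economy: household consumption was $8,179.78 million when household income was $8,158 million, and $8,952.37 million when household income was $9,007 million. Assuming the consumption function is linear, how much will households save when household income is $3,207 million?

MPC = (8952.37 − 8179.78)/(9007 − 8158) = 772.59/849 = 0.91
a = 8179.78 − 0.91(8158) = 8179.78 − 7423.78 = 756
C = 756 + 0.91(3207) = 3674.37
S = 3207 − 3674.37 = -467.37

S = -467.37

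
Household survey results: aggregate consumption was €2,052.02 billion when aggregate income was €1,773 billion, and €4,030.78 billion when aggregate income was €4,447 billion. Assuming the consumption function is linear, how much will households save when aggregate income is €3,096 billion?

S = 64.96

MPC = (4030.78 − 2052.02)/(4447 − 1773) = 1978.76/2674 = 0.74
a = 2052.02 − 0.74(1773) = 2052.02 − 1312.02 = 740
C = 740 + 0.74(3096) = 3031.04
S = 3096 − 3031.04 = 64.96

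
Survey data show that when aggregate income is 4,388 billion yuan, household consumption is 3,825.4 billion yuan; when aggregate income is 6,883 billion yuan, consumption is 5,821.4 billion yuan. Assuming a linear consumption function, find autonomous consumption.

a = 315

MPC = ΔC/ΔY = (5821.4 − 3825.4)/(6883 − 4388) = 1996/2495 = 0.8
a = C − MPC·Y = 3825.4 − 0.8(4388) = 3825.4 − 3510.4 = 315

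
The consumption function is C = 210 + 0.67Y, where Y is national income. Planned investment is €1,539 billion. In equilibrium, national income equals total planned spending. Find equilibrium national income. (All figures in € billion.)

Y = C + I = 210 + 0.67Y + 1539
Y − 0.67Y = 1749
0.33Y = 1749, so Y = 1749/0.33 = 5300

Y = 5300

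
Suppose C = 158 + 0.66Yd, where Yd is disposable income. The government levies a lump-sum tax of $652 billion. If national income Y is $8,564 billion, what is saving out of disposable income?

S = 2532.08

Yd = Y − T = 8564 − 652 = 7912
C = 158 + 0.66(7912) = 158 + 5221.92 = 5379.92
S = Yd − C = 7912 − 5379.92 = 2532.08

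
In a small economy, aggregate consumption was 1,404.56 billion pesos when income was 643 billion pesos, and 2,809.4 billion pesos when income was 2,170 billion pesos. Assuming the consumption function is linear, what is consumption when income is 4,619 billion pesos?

C = 5062.48

MPC = (2809.4 − 1404.56)/(2170 − 643) = 1404.84/1527 = 0.92
a = 1404.56 − 0.92(643) = 1404.56 − 591.56 = 813
C = 813 + 0.92(4619) = 813 + 4249.48 = 5062.48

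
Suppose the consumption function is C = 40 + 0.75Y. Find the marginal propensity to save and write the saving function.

MPS = 0.25; S = -40 + 0.25Y

MPS = 1 − MPC = 1 − 0.75 = 0.25
S = Y − C = -40 + 0.25Y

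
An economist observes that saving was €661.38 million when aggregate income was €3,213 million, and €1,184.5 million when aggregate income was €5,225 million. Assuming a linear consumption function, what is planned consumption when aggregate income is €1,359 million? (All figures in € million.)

C = 1179.66

MPS = ΔS/ΔY = (1184.5 − 661.38)/(5225 − 3213) = 523.12/2012 = 0.26
MPC = 1 − MPS = 0.74
Autonomous saving = 661.38 − 0.26(3213) = -174, so a = 174
C = 174 + 0.74(1359) = 174 + 1005.66 = 1179.66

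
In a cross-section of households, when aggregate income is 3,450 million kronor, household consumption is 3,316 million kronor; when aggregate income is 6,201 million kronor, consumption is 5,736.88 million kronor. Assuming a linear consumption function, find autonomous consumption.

a = 280

MPC = ΔC/ΔY = (5736.88 − 3316)/(6201 − 3450) = 2420.88/2751 = 0.88
a = C − MPC·Y = 3316 − 0.88(3450) = 3316 − 3036 = 280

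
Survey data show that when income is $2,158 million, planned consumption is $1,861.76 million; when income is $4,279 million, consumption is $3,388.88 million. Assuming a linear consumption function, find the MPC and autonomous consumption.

MPC = 0.72; a = 308

MPC = ΔC/ΔY = (3388.88 − 1861.76)/(4279 − 2158) = 1527.12/2121 = 0.72
a = C − MPC·Y = 1861.76 − 0.72(2158) = 1861.76 − 1553.76 = 308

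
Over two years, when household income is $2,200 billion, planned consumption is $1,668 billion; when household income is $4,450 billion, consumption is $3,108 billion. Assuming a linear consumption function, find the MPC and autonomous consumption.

MPC = 0.64; a = 260

MPC = ΔC/ΔY = (3108 − 1668)/(4450 − 2200) = 1440/2250 = 0.64
a = C − MPC·Y = 1668 − 0.64(2200) = 1668 − 1408 = 260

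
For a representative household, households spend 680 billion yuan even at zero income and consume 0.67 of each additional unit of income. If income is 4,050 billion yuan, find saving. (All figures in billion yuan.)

C = 680 + 0.67(4050) = 680 + 2713.5 = 3393.5
S = Y − C = 4050 − 3393.5 = 656.5

S = 656.5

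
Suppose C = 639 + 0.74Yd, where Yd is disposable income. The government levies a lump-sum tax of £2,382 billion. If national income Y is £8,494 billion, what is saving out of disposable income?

S = 950.12

Yd = Y − T = 8494 − 2382 = 6112
C = 639 + 0.74(6112) = 639 + 4522.88 = 5161.88
S = Yd − C = 6112 − 5161.88 = 950.12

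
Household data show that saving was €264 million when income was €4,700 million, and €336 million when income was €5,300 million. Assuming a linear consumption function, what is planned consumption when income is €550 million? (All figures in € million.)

MPS = ΔS/ΔY = (336 − 264)/(5300 − 4700) = 72/600 = 0.12
MPC = 1 − MPS = 0.88
Autonomous saving = 264 − 0.12(4700) = -300, so a = 300
C = 300 + 0.88(550) = 300 + 484 = 784

C = 784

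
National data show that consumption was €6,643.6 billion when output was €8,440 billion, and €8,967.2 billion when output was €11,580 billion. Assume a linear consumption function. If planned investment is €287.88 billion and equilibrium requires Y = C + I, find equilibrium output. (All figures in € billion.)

MPC = (8967.2 − 6643.6)/(11580 − 8440) = 2323.6/3140 = 0.74
a = 6643.6 − 0.74(8440) = 398
Equilibrium: Y = 398 + 0.74Y + 287.88
0.26Y = 685.88, so Y = 685.88/0.26 = 2638

Y = 2638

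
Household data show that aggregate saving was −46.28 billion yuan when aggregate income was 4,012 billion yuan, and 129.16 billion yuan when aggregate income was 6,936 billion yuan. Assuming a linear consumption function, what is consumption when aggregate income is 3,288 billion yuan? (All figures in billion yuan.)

C = 3377.72

MPS = ΔS/ΔY = (129.16 − (-46.28))/(6936 − 4012) = 175.44/2924 = 0.06
MPC = 1 − MPS = 0.94
Autonomous saving = -46.28 − 0.06(4012) = -287, so a = 287
C = 287 + 0.94(3288) = 287 + 3090.72 = 3377.72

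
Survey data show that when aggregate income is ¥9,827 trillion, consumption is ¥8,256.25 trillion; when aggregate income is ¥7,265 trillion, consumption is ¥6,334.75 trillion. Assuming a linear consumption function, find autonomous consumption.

MPC = ΔC/ΔY = (8256.25 − 6334.75)/(9827 − 7265) = 1921.5/2562 = 0.75
a = C − MPC·Y = 6334.75 − 0.75(7265) = 6334.75 − 5448.75 = 886

a = 886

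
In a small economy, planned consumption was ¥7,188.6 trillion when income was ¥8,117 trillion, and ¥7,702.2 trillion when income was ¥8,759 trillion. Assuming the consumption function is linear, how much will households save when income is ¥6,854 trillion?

MPC = (7702.2 − 7188.6)/(8759 − 8117) = 513.6/642 = 0.8
a = 7188.6 − 0.8(8117) = 7188.6 − 6493.6 = 695
C = 695 + 0.8(6854) = 6178.2
S = 6854 − 6178.2 = 675.8

S = 675.8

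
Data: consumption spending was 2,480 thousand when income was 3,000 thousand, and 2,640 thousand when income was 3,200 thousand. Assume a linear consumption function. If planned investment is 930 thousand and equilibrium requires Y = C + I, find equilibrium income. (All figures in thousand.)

MPC = (2640 − 2480)/(3200 − 3000) = 160/200 = 0.8
a = 2480 − 0.8(3000) = 80
Equilibrium: Y = 80 + 0.8Y + 930
0.2Y = 1010, so Y = 1010/0.2 = 5050

Y = 5050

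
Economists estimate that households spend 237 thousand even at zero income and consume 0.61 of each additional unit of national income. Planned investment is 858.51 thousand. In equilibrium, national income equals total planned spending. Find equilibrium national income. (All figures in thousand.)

Y = 2809

Y = C + I = 237 + 0.61Y + 858.51
Y − 0.61Y = 1095.51
0.39Y = 1095.51, so Y = 1095.51/0.39 = 2809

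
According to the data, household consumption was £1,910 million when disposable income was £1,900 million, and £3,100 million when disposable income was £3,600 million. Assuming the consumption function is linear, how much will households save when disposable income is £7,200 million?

S = 1580

MPC = (3100 − 1910)/(3600 − 1900) = 1190/1700 = 0.7
a = 1910 − 0.7(1900) = 1910 − 1330 = 580
C = 580 + 0.7(7200) = 5620
S = 7200 − 5620 = 1580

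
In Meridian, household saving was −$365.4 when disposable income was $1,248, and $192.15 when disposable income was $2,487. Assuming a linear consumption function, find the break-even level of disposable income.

MPS = ΔS/ΔY = (192.15 − (-365.4))/(2487 − 1248) = 557.55/1239 = 0.45
MPC = 1 − MPS = 0.55
From S(1248) = -365.4: −a + 0.45(1248) = -365.4, so a = 561.6 − (-365.4) = 927
Break-even (S = 0): Y = a/MPS = 927/0.45 = 2060

Y = 2060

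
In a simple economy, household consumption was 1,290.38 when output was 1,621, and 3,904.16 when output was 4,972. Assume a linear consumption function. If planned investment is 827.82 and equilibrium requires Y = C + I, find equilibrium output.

MPC = (3904.16 − 1290.38)/(4972 − 1621) = 2613.78/3351 = 0.78
a = 1290.38 − 0.78(1621) = 26
Equilibrium: Y = 26 + 0.78Y + 827.82
0.22Y = 853.82, so Y = 853.82/0.22 = 3881

Y = 3881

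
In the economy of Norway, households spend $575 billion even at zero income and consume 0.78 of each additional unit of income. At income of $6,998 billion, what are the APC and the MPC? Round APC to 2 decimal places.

MPC = 0.78 (the slope of the consumption function)
C = 575 + 0.78(6998) = 6033.44, so APC = 6033.44/6998 = 0.86

APC = 0.86; MPC = 0.78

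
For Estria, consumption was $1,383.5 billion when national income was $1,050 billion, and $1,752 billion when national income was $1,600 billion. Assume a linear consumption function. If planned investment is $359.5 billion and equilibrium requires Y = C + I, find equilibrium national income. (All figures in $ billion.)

MPC = (1752 − 1383.5)/(1600 − 1050) = 368.5/550 = 0.67
a = 1383.5 − 0.67(1050) = 680
Equilibrium: Y = 680 + 0.67Y + 359.5
0.33Y = 1039.5, so Y = 1039.5/0.33 = 3150

Y = 3150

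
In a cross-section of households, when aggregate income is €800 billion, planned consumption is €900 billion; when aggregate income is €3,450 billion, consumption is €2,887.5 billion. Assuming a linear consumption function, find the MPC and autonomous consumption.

MPC = 0.75; a = 300

MPC = ΔC/ΔY = (2887.5 − 900)/(3450 − 800) = 1987.5/2650 = 0.75
a = C − MPC·Y = 900 − 0.75(800) = 900 − 600 = 300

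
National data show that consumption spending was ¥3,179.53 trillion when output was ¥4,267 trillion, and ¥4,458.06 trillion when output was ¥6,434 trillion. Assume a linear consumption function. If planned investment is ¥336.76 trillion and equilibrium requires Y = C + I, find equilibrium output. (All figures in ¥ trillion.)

Y = 2436

MPC = (4458.06 − 3179.53)/(6434 − 4267) = 1278.53/2167 = 0.59
a = 3179.53 − 0.59(4267) = 662
Equilibrium: Y = 662 + 0.59Y + 336.76
0.41Y = 998.76, so Y = 998.76/0.41 = 2436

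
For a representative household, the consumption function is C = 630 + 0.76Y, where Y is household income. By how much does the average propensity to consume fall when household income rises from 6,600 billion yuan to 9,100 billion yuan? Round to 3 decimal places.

At Y = 6600: C = 630 + 0.76(6600) = 5646, APC = 5646/6600 = 0.8555
At Y = 9100: C = 7546, APC = 7546/9100 = 0.8292
Fall in APC = 0.8555 − 0.8292 = 0.0263 ≈ 0.026

ΔAPC = 0.026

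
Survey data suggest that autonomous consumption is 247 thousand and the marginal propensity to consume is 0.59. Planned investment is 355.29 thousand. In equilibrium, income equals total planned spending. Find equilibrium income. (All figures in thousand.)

Y = C + I = 247 + 0.59Y + 355.29
Y − 0.59Y = 602.29
0.41Y = 602.29, so Y = 602.29/0.41 = 1469

Y = 1469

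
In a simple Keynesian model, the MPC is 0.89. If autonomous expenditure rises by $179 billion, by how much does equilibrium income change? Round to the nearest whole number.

The multiplier is 1/(1 − MPC) = 1/0.11.
ΔY = 179/0.11 = 1627.27 ≈ 1627

ΔY ≈ 1627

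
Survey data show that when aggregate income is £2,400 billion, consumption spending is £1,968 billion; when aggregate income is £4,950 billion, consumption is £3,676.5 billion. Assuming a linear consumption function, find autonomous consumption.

a = 360

MPC = ΔC/ΔY = (3676.5 − 1968)/(4950 − 2400) = 1708.5/2550 = 0.67
a = C − MPC·Y = 1968 − 0.67(2400) = 1968 − 1608 = 360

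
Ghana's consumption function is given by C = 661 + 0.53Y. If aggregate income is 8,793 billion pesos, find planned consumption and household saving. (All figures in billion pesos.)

C = 661 + 0.53(8793) = 661 + 4660.29 = 5321.29
S = Y − C = 8793 − 5321.29 = 3471.71

C = 5321.29; S = 3471.71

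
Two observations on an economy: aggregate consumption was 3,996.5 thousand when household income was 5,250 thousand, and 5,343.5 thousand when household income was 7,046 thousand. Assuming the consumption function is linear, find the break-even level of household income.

Y = 236

MPC = (5343.5 − 3996.5)/(7046 − 5250) = 1347/1796 = 0.75
a = 3996.5 − 0.75(5250) = 3996.5 − 3937.5 = 59
Break-even: Y = a/(1−MPC) = 59/0.25 = 236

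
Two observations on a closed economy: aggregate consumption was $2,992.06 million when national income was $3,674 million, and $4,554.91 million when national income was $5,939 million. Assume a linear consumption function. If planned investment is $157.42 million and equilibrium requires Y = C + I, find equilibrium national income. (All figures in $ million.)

Y = 1982

MPC = (4554.91 − 2992.06)/(5939 − 3674) = 1562.85/2265 = 0.69
a = 2992.06 − 0.69(3674) = 457
Equilibrium: Y = 457 + 0.69Y + 157.42
0.31Y = 614.42, so Y = 614.42/0.31 = 1982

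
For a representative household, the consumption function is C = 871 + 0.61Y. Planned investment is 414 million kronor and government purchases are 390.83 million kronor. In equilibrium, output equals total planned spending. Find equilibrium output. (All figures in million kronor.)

Y = 4297

Y = C + I + G = 871 + 0.61Y + 414 + 390.83
Y − 0.61Y = 1675.83
0.39Y = 1675.83, so Y = 1675.83/0.39 = 4297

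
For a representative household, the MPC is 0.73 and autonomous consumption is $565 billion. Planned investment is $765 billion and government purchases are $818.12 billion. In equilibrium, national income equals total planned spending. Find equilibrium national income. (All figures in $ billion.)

Y = 7956

Y = C + I + G = 565 + 0.73Y + 765 + 818.12
Y − 0.73Y = 2148.12
0.27Y = 2148.12, so Y = 2148.12/0.27 = 7956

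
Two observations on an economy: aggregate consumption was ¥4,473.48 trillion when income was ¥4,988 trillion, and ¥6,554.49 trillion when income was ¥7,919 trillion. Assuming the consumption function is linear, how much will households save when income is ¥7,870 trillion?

MPC = (6554.49 − 4473.48)/(7919 − 4988) = 2081.01/2931 = 0.71
a = 4473.48 − 0.71(4988) = 4473.48 − 3541.48 = 932
C = 932 + 0.71(7870) = 6519.7
S = 7870 − 6519.7 = 1350.3

S = 1350.3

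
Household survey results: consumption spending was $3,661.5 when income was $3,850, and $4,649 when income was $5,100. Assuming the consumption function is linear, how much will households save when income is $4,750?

S = 377.5

MPC = (4649 − 3661.5)/(5100 − 3850) = 987.5/1250 = 0.79
a = 3661.5 − 0.79(3850) = 3661.5 − 3041.5 = 620
C = 620 + 0.79(4750) = 4372.5
S = 4750 − 4372.5 = 377.5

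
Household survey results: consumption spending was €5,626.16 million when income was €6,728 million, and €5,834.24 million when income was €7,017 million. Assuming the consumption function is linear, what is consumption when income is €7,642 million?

C = 6284.24

MPC = (5834.24 − 5626.16)/(7017 − 6728) = 208.08/289 = 0.72
a = 5626.16 − 0.72(6728) = 5626.16 − 4844.16 = 782
C = 782 + 0.72(7642) = 782 + 5502.24 = 6284.24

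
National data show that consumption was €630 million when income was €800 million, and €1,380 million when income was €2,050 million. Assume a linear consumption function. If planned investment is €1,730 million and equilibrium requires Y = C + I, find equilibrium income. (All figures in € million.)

MPC = (1380 − 630)/(2050 − 800) = 750/1250 = 0.6
a = 630 − 0.6(800) = 150
Equilibrium: Y = 150 + 0.6Y + 1730
0.4Y = 1880, so Y = 1880/0.4 = 4700

Y = 4700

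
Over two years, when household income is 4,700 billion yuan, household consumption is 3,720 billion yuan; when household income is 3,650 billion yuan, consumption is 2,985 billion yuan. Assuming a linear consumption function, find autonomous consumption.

MPC = ΔC/ΔY = (3720 − 2985)/(4700 − 3650) = 735/1050 = 0.7
a = C − MPC·Y = 2985 − 0.7(3650) = 2985 − 2555 = 430

a = 430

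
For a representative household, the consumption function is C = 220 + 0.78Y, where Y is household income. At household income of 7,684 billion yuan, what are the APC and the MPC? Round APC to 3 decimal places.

APC = 0.809; MPC = 0.78

MPC = 0.78 (the slope of the consumption function)
C = 220 + 0.78(7684) = 6213.52, so APC = 6213.52/7684 = 0.809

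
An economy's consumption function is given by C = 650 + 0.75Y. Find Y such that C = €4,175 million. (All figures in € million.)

Y = 4700

650 + 0.75Y = 4175
0.75Y = 3525, so Y = 3525/0.75 = 4700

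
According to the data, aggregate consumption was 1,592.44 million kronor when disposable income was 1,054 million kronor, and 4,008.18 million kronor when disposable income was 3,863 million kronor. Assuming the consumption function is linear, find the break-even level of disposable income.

Y = 4900

MPC = (4008.18 − 1592.44)/(3863 − 1054) = 2415.74/2809 = 0.86
a = 1592.44 − 0.86(1054) = 1592.44 − 906.44 = 686
Break-even: Y = a/(1−MPC) = 686/0.14 = 4900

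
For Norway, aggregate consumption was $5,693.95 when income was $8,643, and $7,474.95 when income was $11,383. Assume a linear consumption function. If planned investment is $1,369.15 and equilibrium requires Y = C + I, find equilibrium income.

MPC = (7474.95 − 5693.95)/(11383 − 8643) = 1781/2740 = 0.65
a = 5693.95 − 0.65(8643) = 76
Equilibrium: Y = 76 + 0.65Y + 1369.15
0.35Y = 1445.15, so Y = 1445.15/0.35 = 4129

Y = 4129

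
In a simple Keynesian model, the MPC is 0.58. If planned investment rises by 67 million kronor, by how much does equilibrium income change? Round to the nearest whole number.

The multiplier is 1/(1 − MPC) = 1/0.42.
ΔY = 67/0.42 = 159.52 ≈ 160

ΔY ≈ 160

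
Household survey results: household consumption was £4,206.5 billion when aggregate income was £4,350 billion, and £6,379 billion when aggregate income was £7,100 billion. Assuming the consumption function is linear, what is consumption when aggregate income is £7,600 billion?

C = 6774

MPC = (6379 − 4206.5)/(7100 − 4350) = 2172.5/2750 = 0.79
a = 4206.5 − 0.79(4350) = 4206.5 − 3436.5 = 770
C = 770 + 0.79(7600) = 770 + 6004 = 6774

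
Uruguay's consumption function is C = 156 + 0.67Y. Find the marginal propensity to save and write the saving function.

MPS = 0.33; S = -156 + 0.33Y

MPS = 1 − MPC = 1 − 0.67 = 0.33
S = Y − C = -156 + 0.33Y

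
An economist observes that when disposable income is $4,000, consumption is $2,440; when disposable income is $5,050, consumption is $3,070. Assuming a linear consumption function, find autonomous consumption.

MPC = ΔC/ΔY = (3070 − 2440)/(5050 − 4000) = 630/1050 = 0.6
a = C − MPC·Y = 2440 − 0.6(4000) = 2440 − 2400 = 40

a = 40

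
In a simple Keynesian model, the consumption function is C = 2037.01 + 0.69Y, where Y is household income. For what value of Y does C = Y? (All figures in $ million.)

At break-even, C = Y: 2037.01 + 0.69Y = Y
0.31Y = 2037.01, so Y = 2037.01/0.31 = 6571

Y = 6571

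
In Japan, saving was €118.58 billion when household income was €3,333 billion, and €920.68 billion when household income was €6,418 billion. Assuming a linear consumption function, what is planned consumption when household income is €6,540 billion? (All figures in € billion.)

C = 5587.6

MPS = ΔS/ΔY = (920.68 − 118.58)/(6418 − 3333) = 802.1/3085 = 0.26
MPC = 1 − MPS = 0.74
Autonomous saving = 118.58 − 0.26(3333) = -748, so a = 748
C = 748 + 0.74(6540) = 748 + 4839.6 = 5587.6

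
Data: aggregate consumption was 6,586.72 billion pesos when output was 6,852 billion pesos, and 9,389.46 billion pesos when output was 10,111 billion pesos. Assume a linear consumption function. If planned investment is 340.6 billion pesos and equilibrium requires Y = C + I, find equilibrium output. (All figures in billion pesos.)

Y = 7390

MPC = (9389.46 − 6586.72)/(10111 − 6852) = 2802.74/3259 = 0.86
a = 6586.72 − 0.86(6852) = 694
Equilibrium: Y = 694 + 0.86Y + 340.6
0.14Y = 1034.6, so Y = 1034.6/0.14 = 7390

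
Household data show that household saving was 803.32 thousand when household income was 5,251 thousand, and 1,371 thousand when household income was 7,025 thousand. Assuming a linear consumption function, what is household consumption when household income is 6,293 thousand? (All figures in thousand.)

C = 5156.24

MPS = ΔS/ΔY = (1371 − 803.32)/(7025 − 5251) = 567.68/1774 = 0.32
MPC = 1 − MPS = 0.68
Autonomous saving = 803.32 − 0.32(5251) = -877, so a = 877
C = 877 + 0.68(6293) = 877 + 4279.24 = 5156.24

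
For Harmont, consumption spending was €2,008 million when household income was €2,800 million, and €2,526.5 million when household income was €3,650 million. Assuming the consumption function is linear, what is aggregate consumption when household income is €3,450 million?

C = 2404.5

MPC = (2526.5 − 2008)/(3650 − 2800) = 518.5/850 = 0.61
a = 2008 − 0.61(2800) = 2008 − 1708 = 300
C = 300 + 0.61(3450) = 300 + 2104.5 = 2404.5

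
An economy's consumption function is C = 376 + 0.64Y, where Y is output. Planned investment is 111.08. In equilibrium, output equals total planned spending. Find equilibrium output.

Y = C + I = 376 + 0.64Y + 111.08
Y − 0.64Y = 487.08
0.36Y = 487.08, so Y = 487.08/0.36 = 1353

Y = 1353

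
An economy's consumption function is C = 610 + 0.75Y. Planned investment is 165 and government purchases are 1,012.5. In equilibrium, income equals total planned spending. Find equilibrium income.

Y = C + I + G = 610 + 0.75Y + 165 + 1012.5
Y − 0.75Y = 1787.5
0.25Y = 1787.5, so Y = 1787.5/0.25 = 7150

Y = 7150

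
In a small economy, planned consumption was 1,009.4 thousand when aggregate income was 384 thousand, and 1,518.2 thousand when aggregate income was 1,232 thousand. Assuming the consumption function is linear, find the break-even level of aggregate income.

Y = 1947.5

MPC = (1518.2 − 1009.4)/(1232 − 384) = 508.8/848 = 0.6
a = 1009.4 − 0.6(384) = 1009.4 − 230.4 = 779
Break-even: Y = a/(1−MPC) = 779/0.4 = 1947.5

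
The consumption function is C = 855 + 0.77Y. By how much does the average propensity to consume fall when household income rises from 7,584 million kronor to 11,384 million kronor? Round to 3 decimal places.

ΔAPC = 0.038

At Y = 7584: C = 855 + 0.77(7584) = 6694.68, APC = 6694.68/7584 = 0.8827
At Y = 11384: C = 9620.68, APC = 9620.68/11384 = 0.8451
Fall in APC = 0.8827 − 0.8451 = 0.0376 ≈ 0.038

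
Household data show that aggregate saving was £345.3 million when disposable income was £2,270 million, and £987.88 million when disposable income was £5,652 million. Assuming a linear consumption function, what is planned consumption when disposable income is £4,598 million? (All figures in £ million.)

MPS = ΔS/ΔY = (987.88 − 345.3)/(5652 − 2270) = 642.58/3382 = 0.19
MPC = 1 − MPS = 0.81
Autonomous saving = 345.3 − 0.19(2270) = -86, so a = 86
C = 86 + 0.81(4598) = 86 + 3724.38 = 3810.38

C = 3810.38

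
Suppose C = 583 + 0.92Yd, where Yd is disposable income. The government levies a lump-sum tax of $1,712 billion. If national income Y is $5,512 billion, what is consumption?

C = 4079

Yd = Y − T = 5512 − 1712 = 3800
C = 583 + 0.92(3800) = 583 + 3496 = 4079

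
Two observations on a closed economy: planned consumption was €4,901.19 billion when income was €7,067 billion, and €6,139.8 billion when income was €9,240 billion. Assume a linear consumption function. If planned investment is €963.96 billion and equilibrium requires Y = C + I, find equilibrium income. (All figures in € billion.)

Y = 4272

MPC = (6139.8 − 4901.19)/(9240 − 7067) = 1238.61/2173 = 0.57
a = 4901.19 − 0.57(7067) = 873
Equilibrium: Y = 873 + 0.57Y + 963.96
0.43Y = 1836.96, so Y = 1836.96/0.43 = 4272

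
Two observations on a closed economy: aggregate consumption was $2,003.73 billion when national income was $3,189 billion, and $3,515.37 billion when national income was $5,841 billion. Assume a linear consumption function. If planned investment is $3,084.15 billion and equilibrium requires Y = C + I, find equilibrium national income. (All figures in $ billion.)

Y = 7605

MPC = (3515.37 − 2003.73)/(5841 − 3189) = 1511.64/2652 = 0.57
a = 2003.73 − 0.57(3189) = 186
Equilibrium: Y = 186 + 0.57Y + 3084.15
0.43Y = 3270.15, so Y = 3270.15/0.43 = 7605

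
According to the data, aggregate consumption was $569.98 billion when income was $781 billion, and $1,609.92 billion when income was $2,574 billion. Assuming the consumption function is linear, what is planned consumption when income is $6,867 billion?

MPC = (1609.92 − 569.98)/(2574 − 781) = 1039.94/1793 = 0.58
a = 569.98 − 0.58(781) = 569.98 − 452.98 = 117
C = 117 + 0.58(6867) = 117 + 3982.86 = 4099.86

C = 4099.86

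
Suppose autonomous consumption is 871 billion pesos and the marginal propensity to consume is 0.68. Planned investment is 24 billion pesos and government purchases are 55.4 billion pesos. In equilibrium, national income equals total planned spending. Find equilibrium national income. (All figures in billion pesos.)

Y = C + I + G = 871 + 0.68Y + 24 + 55.4
Y − 0.68Y = 950.4
0.32Y = 950.4, so Y = 950.4/0.32 = 2970

Y = 2970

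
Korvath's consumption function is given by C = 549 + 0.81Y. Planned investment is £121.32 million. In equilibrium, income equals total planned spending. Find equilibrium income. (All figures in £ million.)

Y = C + I = 549 + 0.81Y + 121.32
Y − 0.81Y = 670.32
0.19Y = 670.32, so Y = 670.32/0.19 = 3528

Y = 3528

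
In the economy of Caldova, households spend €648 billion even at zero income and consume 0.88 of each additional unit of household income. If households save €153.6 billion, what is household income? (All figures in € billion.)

Y = 6680

S = Y − C = -648 + 0.12Y
-648 + 0.12Y = 153.6, so 0.12Y = 801.6 and Y = 6680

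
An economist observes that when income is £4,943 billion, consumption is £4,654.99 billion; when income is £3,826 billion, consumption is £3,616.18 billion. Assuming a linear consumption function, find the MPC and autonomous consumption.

MPC = 0.93; a = 58

MPC = ΔC/ΔY = (4654.99 − 3616.18)/(4943 − 3826) = 1038.81/1117 = 0.93
a = C − MPC·Y = 3616.18 − 0.93(3826) = 3616.18 − 3558.18 = 58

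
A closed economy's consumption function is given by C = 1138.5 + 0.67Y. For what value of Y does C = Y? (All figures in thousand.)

Y = 3450

At break-even, C = Y: 1138.5 + 0.67Y = Y
0.33Y = 1138.5, so Y = 1138.5/0.33 = 3450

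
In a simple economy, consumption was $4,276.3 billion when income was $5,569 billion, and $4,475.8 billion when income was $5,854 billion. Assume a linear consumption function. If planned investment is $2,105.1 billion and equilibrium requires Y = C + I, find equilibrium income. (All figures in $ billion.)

MPC = (4475.8 − 4276.3)/(5854 − 5569) = 199.5/285 = 0.7
a = 4276.3 − 0.7(5569) = 378
Equilibrium: Y = 378 + 0.7Y + 2105.1
0.3Y = 2483.1, so Y = 2483.1/0.3 = 8277

Y = 8277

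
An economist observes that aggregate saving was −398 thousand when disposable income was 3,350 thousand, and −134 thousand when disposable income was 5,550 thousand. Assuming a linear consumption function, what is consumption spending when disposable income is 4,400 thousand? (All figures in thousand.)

MPS = ΔS/ΔY = (-134 − (-398))/(5550 − 3350) = 264/2200 = 0.12
MPC = 1 − MPS = 0.88
Autonomous saving = -398 − 0.12(3350) = -800, so a = 800
C = 800 + 0.88(4400) = 800 + 3872 = 4672

C = 4672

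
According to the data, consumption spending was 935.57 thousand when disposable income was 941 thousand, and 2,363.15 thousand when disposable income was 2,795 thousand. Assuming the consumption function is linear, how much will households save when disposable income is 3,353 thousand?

S = 560.19

MPC = (2363.15 − 935.57)/(2795 − 941) = 1427.58/1854 = 0.77
a = 935.57 − 0.77(941) = 935.57 − 724.57 = 211
C = 211 + 0.77(3353) = 2792.81
S = 3353 − 2792.81 = 560.19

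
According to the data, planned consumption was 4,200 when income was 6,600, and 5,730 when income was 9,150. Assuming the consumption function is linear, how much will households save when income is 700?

S = 40

MPC = (5730 − 4200)/(9150 − 6600) = 1530/2550 = 0.6
a = 4200 − 0.6(6600) = 4200 − 3960 = 240
C = 240 + 0.6(700) = 660
S = 700 − 660 = 40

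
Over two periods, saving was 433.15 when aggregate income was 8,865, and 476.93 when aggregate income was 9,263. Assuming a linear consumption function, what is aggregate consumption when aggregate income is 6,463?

C = 6294.07

MPS = ΔS/ΔY = (476.93 − 433.15)/(9263 − 8865) = 43.78/398 = 0.11
MPC = 1 − MPS = 0.89
Autonomous saving = 433.15 − 0.11(8865) = -542, so a = 542
C = 542 + 0.89(6463) = 542 + 5752.07 = 6294.07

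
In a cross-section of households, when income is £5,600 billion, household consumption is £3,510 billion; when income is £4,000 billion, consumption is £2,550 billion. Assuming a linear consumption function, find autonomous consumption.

a = 150

MPC = ΔC/ΔY = (3510 − 2550)/(5600 − 4000) = 960/1600 = 0.6
a = C − MPC·Y = 2550 − 0.6(4000) = 2550 − 2400 = 150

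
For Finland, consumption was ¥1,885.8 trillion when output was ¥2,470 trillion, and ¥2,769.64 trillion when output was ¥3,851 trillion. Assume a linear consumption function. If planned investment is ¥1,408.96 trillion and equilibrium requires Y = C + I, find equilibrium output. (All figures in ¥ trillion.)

MPC = (2769.64 − 1885.8)/(3851 − 2470) = 883.84/1381 = 0.64
a = 1885.8 − 0.64(2470) = 305
Equilibrium: Y = 305 + 0.64Y + 1408.96
0.36Y = 1713.96, so Y = 1713.96/0.36 = 4761

Y = 4761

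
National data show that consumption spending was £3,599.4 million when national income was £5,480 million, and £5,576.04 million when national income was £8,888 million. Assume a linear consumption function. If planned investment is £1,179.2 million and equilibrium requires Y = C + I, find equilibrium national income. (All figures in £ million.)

Y = 3810

MPC = (5576.04 − 3599.4)/(8888 − 5480) = 1976.64/3408 = 0.58
a = 3599.4 − 0.58(5480) = 421
Equilibrium: Y = 421 + 0.58Y + 1179.2
0.42Y = 1600.2, so Y = 1600.2/0.42 = 3810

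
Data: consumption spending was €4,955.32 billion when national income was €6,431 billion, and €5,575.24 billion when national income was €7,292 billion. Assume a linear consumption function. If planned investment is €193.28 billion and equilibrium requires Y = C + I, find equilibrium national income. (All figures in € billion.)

MPC = (5575.24 − 4955.32)/(7292 − 6431) = 619.92/861 = 0.72
a = 4955.32 − 0.72(6431) = 325
Equilibrium: Y = 325 + 0.72Y + 193.28
0.28Y = 518.28, so Y = 518.28/0.28 = 1851

Y = 1851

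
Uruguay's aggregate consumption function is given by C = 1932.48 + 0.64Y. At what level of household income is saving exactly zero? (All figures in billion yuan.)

At break-even, C = Y: 1932.48 + 0.64Y = Y
0.36Y = 1932.48, so Y = 1932.48/0.36 = 5368

Y = 5368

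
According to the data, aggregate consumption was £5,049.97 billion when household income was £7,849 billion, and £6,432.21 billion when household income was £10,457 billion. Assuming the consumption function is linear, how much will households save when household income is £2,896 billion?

MPC = (6432.21 − 5049.97)/(10457 − 7849) = 1382.24/2608 = 0.53
a = 5049.97 − 0.53(7849) = 5049.97 − 4159.97 = 890
C = 890 + 0.53(2896) = 2424.88
S = 2896 − 2424.88 = 471.12

S = 471.12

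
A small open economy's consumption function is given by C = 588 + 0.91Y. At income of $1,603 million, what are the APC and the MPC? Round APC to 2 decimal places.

MPC = 0.91 (the slope of the consumption function)
C = 588 + 0.91(1603) = 2046.73, so APC = 2046.73/1603 = 1.28

APC = 1.28; MPC = 0.91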